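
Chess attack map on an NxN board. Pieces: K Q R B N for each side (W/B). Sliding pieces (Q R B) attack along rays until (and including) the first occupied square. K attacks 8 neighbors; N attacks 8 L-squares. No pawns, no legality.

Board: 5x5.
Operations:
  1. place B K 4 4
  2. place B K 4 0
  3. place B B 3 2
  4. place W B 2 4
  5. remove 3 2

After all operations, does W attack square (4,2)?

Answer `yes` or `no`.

Op 1: place BK@(4,4)
Op 2: place BK@(4,0)
Op 3: place BB@(3,2)
Op 4: place WB@(2,4)
Op 5: remove (3,2)
Per-piece attacks for W:
  WB@(2,4): attacks (3,3) (4,2) (1,3) (0,2)
W attacks (4,2): yes

Answer: yes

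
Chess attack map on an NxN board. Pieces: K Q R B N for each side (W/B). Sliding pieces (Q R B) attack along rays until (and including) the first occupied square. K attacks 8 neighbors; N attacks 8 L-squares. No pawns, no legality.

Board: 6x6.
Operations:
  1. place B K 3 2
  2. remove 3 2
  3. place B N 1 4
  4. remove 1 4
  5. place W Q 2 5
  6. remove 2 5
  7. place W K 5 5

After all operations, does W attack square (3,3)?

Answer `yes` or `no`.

Op 1: place BK@(3,2)
Op 2: remove (3,2)
Op 3: place BN@(1,4)
Op 4: remove (1,4)
Op 5: place WQ@(2,5)
Op 6: remove (2,5)
Op 7: place WK@(5,5)
Per-piece attacks for W:
  WK@(5,5): attacks (5,4) (4,5) (4,4)
W attacks (3,3): no

Answer: no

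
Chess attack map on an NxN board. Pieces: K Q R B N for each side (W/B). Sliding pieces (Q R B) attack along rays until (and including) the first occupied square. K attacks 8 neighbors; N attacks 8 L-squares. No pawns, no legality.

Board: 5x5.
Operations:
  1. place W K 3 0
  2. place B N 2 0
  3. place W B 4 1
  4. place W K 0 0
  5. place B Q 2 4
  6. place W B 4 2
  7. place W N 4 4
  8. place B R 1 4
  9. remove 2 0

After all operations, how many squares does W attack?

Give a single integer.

Op 1: place WK@(3,0)
Op 2: place BN@(2,0)
Op 3: place WB@(4,1)
Op 4: place WK@(0,0)
Op 5: place BQ@(2,4)
Op 6: place WB@(4,2)
Op 7: place WN@(4,4)
Op 8: place BR@(1,4)
Op 9: remove (2,0)
Per-piece attacks for W:
  WK@(0,0): attacks (0,1) (1,0) (1,1)
  WK@(3,0): attacks (3,1) (4,0) (2,0) (4,1) (2,1)
  WB@(4,1): attacks (3,2) (2,3) (1,4) (3,0) [ray(-1,1) blocked at (1,4); ray(-1,-1) blocked at (3,0)]
  WB@(4,2): attacks (3,3) (2,4) (3,1) (2,0) [ray(-1,1) blocked at (2,4)]
  WN@(4,4): attacks (3,2) (2,3)
Union (14 distinct): (0,1) (1,0) (1,1) (1,4) (2,0) (2,1) (2,3) (2,4) (3,0) (3,1) (3,2) (3,3) (4,0) (4,1)

Answer: 14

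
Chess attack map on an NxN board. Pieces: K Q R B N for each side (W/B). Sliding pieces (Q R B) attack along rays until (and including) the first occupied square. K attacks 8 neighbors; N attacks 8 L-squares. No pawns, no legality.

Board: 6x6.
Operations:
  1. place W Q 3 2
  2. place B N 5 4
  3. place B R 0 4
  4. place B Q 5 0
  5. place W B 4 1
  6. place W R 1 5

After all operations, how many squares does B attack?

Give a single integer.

Answer: 21

Derivation:
Op 1: place WQ@(3,2)
Op 2: place BN@(5,4)
Op 3: place BR@(0,4)
Op 4: place BQ@(5,0)
Op 5: place WB@(4,1)
Op 6: place WR@(1,5)
Per-piece attacks for B:
  BR@(0,4): attacks (0,5) (0,3) (0,2) (0,1) (0,0) (1,4) (2,4) (3,4) (4,4) (5,4) [ray(1,0) blocked at (5,4)]
  BQ@(5,0): attacks (5,1) (5,2) (5,3) (5,4) (4,0) (3,0) (2,0) (1,0) (0,0) (4,1) [ray(0,1) blocked at (5,4); ray(-1,1) blocked at (4,1)]
  BN@(5,4): attacks (3,5) (4,2) (3,3)
Union (21 distinct): (0,0) (0,1) (0,2) (0,3) (0,5) (1,0) (1,4) (2,0) (2,4) (3,0) (3,3) (3,4) (3,5) (4,0) (4,1) (4,2) (4,4) (5,1) (5,2) (5,3) (5,4)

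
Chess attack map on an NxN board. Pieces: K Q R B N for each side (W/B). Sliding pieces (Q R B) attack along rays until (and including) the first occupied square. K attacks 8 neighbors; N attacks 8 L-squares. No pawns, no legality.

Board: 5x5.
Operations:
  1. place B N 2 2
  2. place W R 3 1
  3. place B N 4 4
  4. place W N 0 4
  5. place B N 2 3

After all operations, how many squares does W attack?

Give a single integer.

Op 1: place BN@(2,2)
Op 2: place WR@(3,1)
Op 3: place BN@(4,4)
Op 4: place WN@(0,4)
Op 5: place BN@(2,3)
Per-piece attacks for W:
  WN@(0,4): attacks (1,2) (2,3)
  WR@(3,1): attacks (3,2) (3,3) (3,4) (3,0) (4,1) (2,1) (1,1) (0,1)
Union (10 distinct): (0,1) (1,1) (1,2) (2,1) (2,3) (3,0) (3,2) (3,3) (3,4) (4,1)

Answer: 10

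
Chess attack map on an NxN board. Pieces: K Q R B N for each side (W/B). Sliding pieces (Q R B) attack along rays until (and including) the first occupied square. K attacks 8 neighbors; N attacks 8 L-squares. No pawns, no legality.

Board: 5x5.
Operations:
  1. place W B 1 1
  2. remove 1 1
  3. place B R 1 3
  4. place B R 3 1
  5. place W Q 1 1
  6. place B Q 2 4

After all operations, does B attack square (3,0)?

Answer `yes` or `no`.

Answer: yes

Derivation:
Op 1: place WB@(1,1)
Op 2: remove (1,1)
Op 3: place BR@(1,3)
Op 4: place BR@(3,1)
Op 5: place WQ@(1,1)
Op 6: place BQ@(2,4)
Per-piece attacks for B:
  BR@(1,3): attacks (1,4) (1,2) (1,1) (2,3) (3,3) (4,3) (0,3) [ray(0,-1) blocked at (1,1)]
  BQ@(2,4): attacks (2,3) (2,2) (2,1) (2,0) (3,4) (4,4) (1,4) (0,4) (3,3) (4,2) (1,3) [ray(-1,-1) blocked at (1,3)]
  BR@(3,1): attacks (3,2) (3,3) (3,4) (3,0) (4,1) (2,1) (1,1) [ray(-1,0) blocked at (1,1)]
B attacks (3,0): yes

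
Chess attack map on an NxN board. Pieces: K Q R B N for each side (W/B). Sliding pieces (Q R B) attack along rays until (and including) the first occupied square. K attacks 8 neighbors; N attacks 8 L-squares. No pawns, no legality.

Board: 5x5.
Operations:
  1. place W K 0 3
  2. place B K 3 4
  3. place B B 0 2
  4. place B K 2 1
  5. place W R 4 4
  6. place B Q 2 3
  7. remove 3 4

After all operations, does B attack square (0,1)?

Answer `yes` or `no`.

Answer: yes

Derivation:
Op 1: place WK@(0,3)
Op 2: place BK@(3,4)
Op 3: place BB@(0,2)
Op 4: place BK@(2,1)
Op 5: place WR@(4,4)
Op 6: place BQ@(2,3)
Op 7: remove (3,4)
Per-piece attacks for B:
  BB@(0,2): attacks (1,3) (2,4) (1,1) (2,0)
  BK@(2,1): attacks (2,2) (2,0) (3,1) (1,1) (3,2) (3,0) (1,2) (1,0)
  BQ@(2,3): attacks (2,4) (2,2) (2,1) (3,3) (4,3) (1,3) (0,3) (3,4) (3,2) (4,1) (1,4) (1,2) (0,1) [ray(0,-1) blocked at (2,1); ray(-1,0) blocked at (0,3)]
B attacks (0,1): yes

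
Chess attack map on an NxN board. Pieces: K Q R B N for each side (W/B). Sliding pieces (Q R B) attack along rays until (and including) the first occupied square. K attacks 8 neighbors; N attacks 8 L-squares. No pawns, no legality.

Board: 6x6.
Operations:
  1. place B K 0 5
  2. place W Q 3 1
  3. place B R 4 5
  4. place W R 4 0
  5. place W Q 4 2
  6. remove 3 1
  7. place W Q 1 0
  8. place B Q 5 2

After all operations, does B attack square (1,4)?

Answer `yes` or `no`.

Answer: yes

Derivation:
Op 1: place BK@(0,5)
Op 2: place WQ@(3,1)
Op 3: place BR@(4,5)
Op 4: place WR@(4,0)
Op 5: place WQ@(4,2)
Op 6: remove (3,1)
Op 7: place WQ@(1,0)
Op 8: place BQ@(5,2)
Per-piece attacks for B:
  BK@(0,5): attacks (0,4) (1,5) (1,4)
  BR@(4,5): attacks (4,4) (4,3) (4,2) (5,5) (3,5) (2,5) (1,5) (0,5) [ray(0,-1) blocked at (4,2); ray(-1,0) blocked at (0,5)]
  BQ@(5,2): attacks (5,3) (5,4) (5,5) (5,1) (5,0) (4,2) (4,3) (3,4) (2,5) (4,1) (3,0) [ray(-1,0) blocked at (4,2)]
B attacks (1,4): yes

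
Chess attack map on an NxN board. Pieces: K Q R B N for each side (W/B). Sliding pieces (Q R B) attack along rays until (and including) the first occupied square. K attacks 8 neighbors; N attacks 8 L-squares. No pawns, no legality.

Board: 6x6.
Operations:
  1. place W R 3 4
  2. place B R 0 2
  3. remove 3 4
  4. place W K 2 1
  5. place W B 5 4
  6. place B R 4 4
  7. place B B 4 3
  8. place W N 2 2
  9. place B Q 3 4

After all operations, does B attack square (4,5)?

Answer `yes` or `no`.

Answer: yes

Derivation:
Op 1: place WR@(3,4)
Op 2: place BR@(0,2)
Op 3: remove (3,4)
Op 4: place WK@(2,1)
Op 5: place WB@(5,4)
Op 6: place BR@(4,4)
Op 7: place BB@(4,3)
Op 8: place WN@(2,2)
Op 9: place BQ@(3,4)
Per-piece attacks for B:
  BR@(0,2): attacks (0,3) (0,4) (0,5) (0,1) (0,0) (1,2) (2,2) [ray(1,0) blocked at (2,2)]
  BQ@(3,4): attacks (3,5) (3,3) (3,2) (3,1) (3,0) (4,4) (2,4) (1,4) (0,4) (4,5) (4,3) (2,5) (2,3) (1,2) (0,1) [ray(1,0) blocked at (4,4); ray(1,-1) blocked at (4,3)]
  BB@(4,3): attacks (5,4) (5,2) (3,4) (3,2) (2,1) [ray(1,1) blocked at (5,4); ray(-1,1) blocked at (3,4); ray(-1,-1) blocked at (2,1)]
  BR@(4,4): attacks (4,5) (4,3) (5,4) (3,4) [ray(0,-1) blocked at (4,3); ray(1,0) blocked at (5,4); ray(-1,0) blocked at (3,4)]
B attacks (4,5): yes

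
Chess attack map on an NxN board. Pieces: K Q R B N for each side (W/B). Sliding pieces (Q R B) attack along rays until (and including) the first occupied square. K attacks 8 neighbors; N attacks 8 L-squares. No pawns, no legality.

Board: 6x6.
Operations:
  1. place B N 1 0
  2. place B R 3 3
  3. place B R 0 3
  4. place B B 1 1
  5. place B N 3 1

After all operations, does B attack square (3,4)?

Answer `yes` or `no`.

Op 1: place BN@(1,0)
Op 2: place BR@(3,3)
Op 3: place BR@(0,3)
Op 4: place BB@(1,1)
Op 5: place BN@(3,1)
Per-piece attacks for B:
  BR@(0,3): attacks (0,4) (0,5) (0,2) (0,1) (0,0) (1,3) (2,3) (3,3) [ray(1,0) blocked at (3,3)]
  BN@(1,0): attacks (2,2) (3,1) (0,2)
  BB@(1,1): attacks (2,2) (3,3) (2,0) (0,2) (0,0) [ray(1,1) blocked at (3,3)]
  BN@(3,1): attacks (4,3) (5,2) (2,3) (1,2) (5,0) (1,0)
  BR@(3,3): attacks (3,4) (3,5) (3,2) (3,1) (4,3) (5,3) (2,3) (1,3) (0,3) [ray(0,-1) blocked at (3,1); ray(-1,0) blocked at (0,3)]
B attacks (3,4): yes

Answer: yes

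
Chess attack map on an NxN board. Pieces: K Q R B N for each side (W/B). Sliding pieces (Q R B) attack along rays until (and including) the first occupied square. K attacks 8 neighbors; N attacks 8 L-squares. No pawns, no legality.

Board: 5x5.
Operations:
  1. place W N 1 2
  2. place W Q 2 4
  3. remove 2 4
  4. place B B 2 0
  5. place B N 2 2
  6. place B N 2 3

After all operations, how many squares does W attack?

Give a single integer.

Op 1: place WN@(1,2)
Op 2: place WQ@(2,4)
Op 3: remove (2,4)
Op 4: place BB@(2,0)
Op 5: place BN@(2,2)
Op 6: place BN@(2,3)
Per-piece attacks for W:
  WN@(1,2): attacks (2,4) (3,3) (0,4) (2,0) (3,1) (0,0)
Union (6 distinct): (0,0) (0,4) (2,0) (2,4) (3,1) (3,3)

Answer: 6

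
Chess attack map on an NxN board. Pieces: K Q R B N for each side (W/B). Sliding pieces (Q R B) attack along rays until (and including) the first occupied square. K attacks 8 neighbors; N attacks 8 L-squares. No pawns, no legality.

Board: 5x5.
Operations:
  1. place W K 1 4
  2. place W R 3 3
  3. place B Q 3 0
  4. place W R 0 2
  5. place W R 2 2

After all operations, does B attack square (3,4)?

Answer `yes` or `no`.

Op 1: place WK@(1,4)
Op 2: place WR@(3,3)
Op 3: place BQ@(3,0)
Op 4: place WR@(0,2)
Op 5: place WR@(2,2)
Per-piece attacks for B:
  BQ@(3,0): attacks (3,1) (3,2) (3,3) (4,0) (2,0) (1,0) (0,0) (4,1) (2,1) (1,2) (0,3) [ray(0,1) blocked at (3,3)]
B attacks (3,4): no

Answer: no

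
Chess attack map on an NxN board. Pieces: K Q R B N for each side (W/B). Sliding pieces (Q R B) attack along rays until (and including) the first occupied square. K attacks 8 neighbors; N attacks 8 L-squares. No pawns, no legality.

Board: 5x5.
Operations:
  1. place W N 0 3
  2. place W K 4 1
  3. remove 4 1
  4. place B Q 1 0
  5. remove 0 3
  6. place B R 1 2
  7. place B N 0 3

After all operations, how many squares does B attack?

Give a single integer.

Op 1: place WN@(0,3)
Op 2: place WK@(4,1)
Op 3: remove (4,1)
Op 4: place BQ@(1,0)
Op 5: remove (0,3)
Op 6: place BR@(1,2)
Op 7: place BN@(0,3)
Per-piece attacks for B:
  BN@(0,3): attacks (2,4) (1,1) (2,2)
  BQ@(1,0): attacks (1,1) (1,2) (2,0) (3,0) (4,0) (0,0) (2,1) (3,2) (4,3) (0,1) [ray(0,1) blocked at (1,2)]
  BR@(1,2): attacks (1,3) (1,4) (1,1) (1,0) (2,2) (3,2) (4,2) (0,2) [ray(0,-1) blocked at (1,0)]
Union (17 distinct): (0,0) (0,1) (0,2) (1,0) (1,1) (1,2) (1,3) (1,4) (2,0) (2,1) (2,2) (2,4) (3,0) (3,2) (4,0) (4,2) (4,3)

Answer: 17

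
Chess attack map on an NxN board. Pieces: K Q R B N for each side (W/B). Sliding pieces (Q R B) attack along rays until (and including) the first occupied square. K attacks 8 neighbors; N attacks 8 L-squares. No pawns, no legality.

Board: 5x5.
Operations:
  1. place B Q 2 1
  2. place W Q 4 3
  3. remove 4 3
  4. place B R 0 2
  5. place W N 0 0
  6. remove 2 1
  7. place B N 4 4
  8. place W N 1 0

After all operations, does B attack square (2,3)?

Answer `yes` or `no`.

Op 1: place BQ@(2,1)
Op 2: place WQ@(4,3)
Op 3: remove (4,3)
Op 4: place BR@(0,2)
Op 5: place WN@(0,0)
Op 6: remove (2,1)
Op 7: place BN@(4,4)
Op 8: place WN@(1,0)
Per-piece attacks for B:
  BR@(0,2): attacks (0,3) (0,4) (0,1) (0,0) (1,2) (2,2) (3,2) (4,2) [ray(0,-1) blocked at (0,0)]
  BN@(4,4): attacks (3,2) (2,3)
B attacks (2,3): yes

Answer: yes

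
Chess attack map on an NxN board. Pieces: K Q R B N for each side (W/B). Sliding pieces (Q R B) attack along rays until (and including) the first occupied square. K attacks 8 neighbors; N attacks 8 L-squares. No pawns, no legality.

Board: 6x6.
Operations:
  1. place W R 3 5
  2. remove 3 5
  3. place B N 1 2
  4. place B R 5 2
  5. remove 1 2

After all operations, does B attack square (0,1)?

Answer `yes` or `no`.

Answer: no

Derivation:
Op 1: place WR@(3,5)
Op 2: remove (3,5)
Op 3: place BN@(1,2)
Op 4: place BR@(5,2)
Op 5: remove (1,2)
Per-piece attacks for B:
  BR@(5,2): attacks (5,3) (5,4) (5,5) (5,1) (5,0) (4,2) (3,2) (2,2) (1,2) (0,2)
B attacks (0,1): no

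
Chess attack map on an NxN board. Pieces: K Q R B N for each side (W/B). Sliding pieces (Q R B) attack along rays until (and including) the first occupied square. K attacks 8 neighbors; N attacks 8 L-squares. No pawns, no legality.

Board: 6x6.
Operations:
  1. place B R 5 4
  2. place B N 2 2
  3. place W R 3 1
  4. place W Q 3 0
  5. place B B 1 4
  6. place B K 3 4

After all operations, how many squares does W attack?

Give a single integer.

Op 1: place BR@(5,4)
Op 2: place BN@(2,2)
Op 3: place WR@(3,1)
Op 4: place WQ@(3,0)
Op 5: place BB@(1,4)
Op 6: place BK@(3,4)
Per-piece attacks for W:
  WQ@(3,0): attacks (3,1) (4,0) (5,0) (2,0) (1,0) (0,0) (4,1) (5,2) (2,1) (1,2) (0,3) [ray(0,1) blocked at (3,1)]
  WR@(3,1): attacks (3,2) (3,3) (3,4) (3,0) (4,1) (5,1) (2,1) (1,1) (0,1) [ray(0,1) blocked at (3,4); ray(0,-1) blocked at (3,0)]
Union (18 distinct): (0,0) (0,1) (0,3) (1,0) (1,1) (1,2) (2,0) (2,1) (3,0) (3,1) (3,2) (3,3) (3,4) (4,0) (4,1) (5,0) (5,1) (5,2)

Answer: 18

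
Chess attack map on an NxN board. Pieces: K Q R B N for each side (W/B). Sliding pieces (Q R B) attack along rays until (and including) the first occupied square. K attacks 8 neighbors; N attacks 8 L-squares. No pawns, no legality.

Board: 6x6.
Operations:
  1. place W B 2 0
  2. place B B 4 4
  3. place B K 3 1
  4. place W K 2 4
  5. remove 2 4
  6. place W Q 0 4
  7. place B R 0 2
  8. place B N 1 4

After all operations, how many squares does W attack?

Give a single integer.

Op 1: place WB@(2,0)
Op 2: place BB@(4,4)
Op 3: place BK@(3,1)
Op 4: place WK@(2,4)
Op 5: remove (2,4)
Op 6: place WQ@(0,4)
Op 7: place BR@(0,2)
Op 8: place BN@(1,4)
Per-piece attacks for W:
  WQ@(0,4): attacks (0,5) (0,3) (0,2) (1,4) (1,5) (1,3) (2,2) (3,1) [ray(0,-1) blocked at (0,2); ray(1,0) blocked at (1,4); ray(1,-1) blocked at (3,1)]
  WB@(2,0): attacks (3,1) (1,1) (0,2) [ray(1,1) blocked at (3,1); ray(-1,1) blocked at (0,2)]
Union (9 distinct): (0,2) (0,3) (0,5) (1,1) (1,3) (1,4) (1,5) (2,2) (3,1)

Answer: 9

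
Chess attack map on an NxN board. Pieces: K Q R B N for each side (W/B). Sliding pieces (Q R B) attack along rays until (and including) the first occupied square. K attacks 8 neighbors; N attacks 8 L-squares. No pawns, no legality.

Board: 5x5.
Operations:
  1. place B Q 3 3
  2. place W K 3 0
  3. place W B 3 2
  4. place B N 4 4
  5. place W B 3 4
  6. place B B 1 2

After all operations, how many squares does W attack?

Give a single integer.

Op 1: place BQ@(3,3)
Op 2: place WK@(3,0)
Op 3: place WB@(3,2)
Op 4: place BN@(4,4)
Op 5: place WB@(3,4)
Op 6: place BB@(1,2)
Per-piece attacks for W:
  WK@(3,0): attacks (3,1) (4,0) (2,0) (4,1) (2,1)
  WB@(3,2): attacks (4,3) (4,1) (2,3) (1,4) (2,1) (1,0)
  WB@(3,4): attacks (4,3) (2,3) (1,2) [ray(-1,-1) blocked at (1,2)]
Union (10 distinct): (1,0) (1,2) (1,4) (2,0) (2,1) (2,3) (3,1) (4,0) (4,1) (4,3)

Answer: 10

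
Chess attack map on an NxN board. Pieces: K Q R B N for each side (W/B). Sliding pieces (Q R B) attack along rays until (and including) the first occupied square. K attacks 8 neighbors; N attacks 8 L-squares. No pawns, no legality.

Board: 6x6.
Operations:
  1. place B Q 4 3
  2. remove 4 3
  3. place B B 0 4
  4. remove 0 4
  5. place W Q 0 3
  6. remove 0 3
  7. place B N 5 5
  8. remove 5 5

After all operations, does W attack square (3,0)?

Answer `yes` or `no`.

Answer: no

Derivation:
Op 1: place BQ@(4,3)
Op 2: remove (4,3)
Op 3: place BB@(0,4)
Op 4: remove (0,4)
Op 5: place WQ@(0,3)
Op 6: remove (0,3)
Op 7: place BN@(5,5)
Op 8: remove (5,5)
Per-piece attacks for W:
W attacks (3,0): no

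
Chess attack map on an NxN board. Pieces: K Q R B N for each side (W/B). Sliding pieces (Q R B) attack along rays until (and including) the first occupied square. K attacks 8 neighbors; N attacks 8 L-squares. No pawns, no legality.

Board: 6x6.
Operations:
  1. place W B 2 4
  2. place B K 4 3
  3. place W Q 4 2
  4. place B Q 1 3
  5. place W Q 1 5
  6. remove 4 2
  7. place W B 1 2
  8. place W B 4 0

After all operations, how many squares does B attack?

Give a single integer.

Op 1: place WB@(2,4)
Op 2: place BK@(4,3)
Op 3: place WQ@(4,2)
Op 4: place BQ@(1,3)
Op 5: place WQ@(1,5)
Op 6: remove (4,2)
Op 7: place WB@(1,2)
Op 8: place WB@(4,0)
Per-piece attacks for B:
  BQ@(1,3): attacks (1,4) (1,5) (1,2) (2,3) (3,3) (4,3) (0,3) (2,4) (2,2) (3,1) (4,0) (0,4) (0,2) [ray(0,1) blocked at (1,5); ray(0,-1) blocked at (1,2); ray(1,0) blocked at (4,3); ray(1,1) blocked at (2,4); ray(1,-1) blocked at (4,0)]
  BK@(4,3): attacks (4,4) (4,2) (5,3) (3,3) (5,4) (5,2) (3,4) (3,2)
Union (20 distinct): (0,2) (0,3) (0,4) (1,2) (1,4) (1,5) (2,2) (2,3) (2,4) (3,1) (3,2) (3,3) (3,4) (4,0) (4,2) (4,3) (4,4) (5,2) (5,3) (5,4)

Answer: 20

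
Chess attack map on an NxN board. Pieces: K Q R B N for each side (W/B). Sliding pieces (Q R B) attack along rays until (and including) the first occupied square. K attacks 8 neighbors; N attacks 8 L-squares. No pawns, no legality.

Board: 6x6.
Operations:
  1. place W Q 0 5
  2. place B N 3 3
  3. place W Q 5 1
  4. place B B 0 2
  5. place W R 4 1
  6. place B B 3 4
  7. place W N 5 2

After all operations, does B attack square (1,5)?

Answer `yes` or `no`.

Answer: no

Derivation:
Op 1: place WQ@(0,5)
Op 2: place BN@(3,3)
Op 3: place WQ@(5,1)
Op 4: place BB@(0,2)
Op 5: place WR@(4,1)
Op 6: place BB@(3,4)
Op 7: place WN@(5,2)
Per-piece attacks for B:
  BB@(0,2): attacks (1,3) (2,4) (3,5) (1,1) (2,0)
  BN@(3,3): attacks (4,5) (5,4) (2,5) (1,4) (4,1) (5,2) (2,1) (1,2)
  BB@(3,4): attacks (4,5) (4,3) (5,2) (2,5) (2,3) (1,2) (0,1) [ray(1,-1) blocked at (5,2)]
B attacks (1,5): no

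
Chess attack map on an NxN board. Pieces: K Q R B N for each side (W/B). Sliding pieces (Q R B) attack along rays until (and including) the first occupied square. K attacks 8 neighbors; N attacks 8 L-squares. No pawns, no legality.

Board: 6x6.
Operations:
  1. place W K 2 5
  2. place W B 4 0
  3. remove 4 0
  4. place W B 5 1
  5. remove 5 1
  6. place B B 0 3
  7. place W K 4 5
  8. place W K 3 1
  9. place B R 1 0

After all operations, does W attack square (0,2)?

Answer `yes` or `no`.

Answer: no

Derivation:
Op 1: place WK@(2,5)
Op 2: place WB@(4,0)
Op 3: remove (4,0)
Op 4: place WB@(5,1)
Op 5: remove (5,1)
Op 6: place BB@(0,3)
Op 7: place WK@(4,5)
Op 8: place WK@(3,1)
Op 9: place BR@(1,0)
Per-piece attacks for W:
  WK@(2,5): attacks (2,4) (3,5) (1,5) (3,4) (1,4)
  WK@(3,1): attacks (3,2) (3,0) (4,1) (2,1) (4,2) (4,0) (2,2) (2,0)
  WK@(4,5): attacks (4,4) (5,5) (3,5) (5,4) (3,4)
W attacks (0,2): no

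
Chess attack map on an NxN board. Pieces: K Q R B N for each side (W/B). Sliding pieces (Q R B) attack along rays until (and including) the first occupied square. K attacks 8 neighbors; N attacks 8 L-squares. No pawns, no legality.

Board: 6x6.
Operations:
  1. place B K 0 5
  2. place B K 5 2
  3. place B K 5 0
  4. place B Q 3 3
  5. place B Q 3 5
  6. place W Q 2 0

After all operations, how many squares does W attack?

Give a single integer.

Op 1: place BK@(0,5)
Op 2: place BK@(5,2)
Op 3: place BK@(5,0)
Op 4: place BQ@(3,3)
Op 5: place BQ@(3,5)
Op 6: place WQ@(2,0)
Per-piece attacks for W:
  WQ@(2,0): attacks (2,1) (2,2) (2,3) (2,4) (2,5) (3,0) (4,0) (5,0) (1,0) (0,0) (3,1) (4,2) (5,3) (1,1) (0,2) [ray(1,0) blocked at (5,0)]
Union (15 distinct): (0,0) (0,2) (1,0) (1,1) (2,1) (2,2) (2,3) (2,4) (2,5) (3,0) (3,1) (4,0) (4,2) (5,0) (5,3)

Answer: 15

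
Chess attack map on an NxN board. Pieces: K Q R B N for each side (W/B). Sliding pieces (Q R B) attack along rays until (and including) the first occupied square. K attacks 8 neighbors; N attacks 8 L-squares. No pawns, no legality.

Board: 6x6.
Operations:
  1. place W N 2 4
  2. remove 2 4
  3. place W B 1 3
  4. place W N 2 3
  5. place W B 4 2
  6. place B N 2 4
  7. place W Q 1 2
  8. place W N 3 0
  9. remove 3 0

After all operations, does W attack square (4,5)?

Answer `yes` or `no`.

Op 1: place WN@(2,4)
Op 2: remove (2,4)
Op 3: place WB@(1,3)
Op 4: place WN@(2,3)
Op 5: place WB@(4,2)
Op 6: place BN@(2,4)
Op 7: place WQ@(1,2)
Op 8: place WN@(3,0)
Op 9: remove (3,0)
Per-piece attacks for W:
  WQ@(1,2): attacks (1,3) (1,1) (1,0) (2,2) (3,2) (4,2) (0,2) (2,3) (2,1) (3,0) (0,3) (0,1) [ray(0,1) blocked at (1,3); ray(1,0) blocked at (4,2); ray(1,1) blocked at (2,3)]
  WB@(1,3): attacks (2,4) (2,2) (3,1) (4,0) (0,4) (0,2) [ray(1,1) blocked at (2,4)]
  WN@(2,3): attacks (3,5) (4,4) (1,5) (0,4) (3,1) (4,2) (1,1) (0,2)
  WB@(4,2): attacks (5,3) (5,1) (3,3) (2,4) (3,1) (2,0) [ray(-1,1) blocked at (2,4)]
W attacks (4,5): no

Answer: no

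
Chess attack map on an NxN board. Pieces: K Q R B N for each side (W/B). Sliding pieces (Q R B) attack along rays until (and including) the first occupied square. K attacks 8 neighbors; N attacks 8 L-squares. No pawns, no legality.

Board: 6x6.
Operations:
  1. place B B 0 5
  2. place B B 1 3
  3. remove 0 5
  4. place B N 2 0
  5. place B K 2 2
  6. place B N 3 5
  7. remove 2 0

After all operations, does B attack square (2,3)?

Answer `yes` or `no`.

Op 1: place BB@(0,5)
Op 2: place BB@(1,3)
Op 3: remove (0,5)
Op 4: place BN@(2,0)
Op 5: place BK@(2,2)
Op 6: place BN@(3,5)
Op 7: remove (2,0)
Per-piece attacks for B:
  BB@(1,3): attacks (2,4) (3,5) (2,2) (0,4) (0,2) [ray(1,1) blocked at (3,5); ray(1,-1) blocked at (2,2)]
  BK@(2,2): attacks (2,3) (2,1) (3,2) (1,2) (3,3) (3,1) (1,3) (1,1)
  BN@(3,5): attacks (4,3) (5,4) (2,3) (1,4)
B attacks (2,3): yes

Answer: yes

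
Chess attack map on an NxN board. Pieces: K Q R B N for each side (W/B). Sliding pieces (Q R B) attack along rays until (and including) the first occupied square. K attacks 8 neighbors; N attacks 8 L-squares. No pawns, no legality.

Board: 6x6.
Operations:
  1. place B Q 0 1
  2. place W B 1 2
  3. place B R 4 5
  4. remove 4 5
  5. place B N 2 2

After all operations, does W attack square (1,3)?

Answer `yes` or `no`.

Answer: no

Derivation:
Op 1: place BQ@(0,1)
Op 2: place WB@(1,2)
Op 3: place BR@(4,5)
Op 4: remove (4,5)
Op 5: place BN@(2,2)
Per-piece attacks for W:
  WB@(1,2): attacks (2,3) (3,4) (4,5) (2,1) (3,0) (0,3) (0,1) [ray(-1,-1) blocked at (0,1)]
W attacks (1,3): no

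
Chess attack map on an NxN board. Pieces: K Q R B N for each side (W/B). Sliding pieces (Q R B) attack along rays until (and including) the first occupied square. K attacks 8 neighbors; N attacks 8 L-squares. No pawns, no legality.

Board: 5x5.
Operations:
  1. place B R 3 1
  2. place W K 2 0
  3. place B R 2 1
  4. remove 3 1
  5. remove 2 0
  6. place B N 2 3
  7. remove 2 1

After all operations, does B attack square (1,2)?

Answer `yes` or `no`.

Op 1: place BR@(3,1)
Op 2: place WK@(2,0)
Op 3: place BR@(2,1)
Op 4: remove (3,1)
Op 5: remove (2,0)
Op 6: place BN@(2,3)
Op 7: remove (2,1)
Per-piece attacks for B:
  BN@(2,3): attacks (4,4) (0,4) (3,1) (4,2) (1,1) (0,2)
B attacks (1,2): no

Answer: no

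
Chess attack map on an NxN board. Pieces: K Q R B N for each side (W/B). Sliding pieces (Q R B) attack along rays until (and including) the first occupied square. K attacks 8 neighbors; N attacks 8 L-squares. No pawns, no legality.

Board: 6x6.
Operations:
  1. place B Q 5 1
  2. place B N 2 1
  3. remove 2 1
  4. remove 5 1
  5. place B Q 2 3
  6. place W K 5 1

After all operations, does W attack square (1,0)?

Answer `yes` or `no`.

Op 1: place BQ@(5,1)
Op 2: place BN@(2,1)
Op 3: remove (2,1)
Op 4: remove (5,1)
Op 5: place BQ@(2,3)
Op 6: place WK@(5,1)
Per-piece attacks for W:
  WK@(5,1): attacks (5,2) (5,0) (4,1) (4,2) (4,0)
W attacks (1,0): no

Answer: no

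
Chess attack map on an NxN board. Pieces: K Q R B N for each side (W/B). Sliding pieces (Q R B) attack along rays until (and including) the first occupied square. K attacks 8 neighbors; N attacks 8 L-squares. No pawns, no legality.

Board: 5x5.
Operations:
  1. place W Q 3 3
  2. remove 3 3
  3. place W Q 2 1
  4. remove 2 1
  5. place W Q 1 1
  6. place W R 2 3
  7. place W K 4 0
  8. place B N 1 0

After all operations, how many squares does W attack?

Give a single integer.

Op 1: place WQ@(3,3)
Op 2: remove (3,3)
Op 3: place WQ@(2,1)
Op 4: remove (2,1)
Op 5: place WQ@(1,1)
Op 6: place WR@(2,3)
Op 7: place WK@(4,0)
Op 8: place BN@(1,0)
Per-piece attacks for W:
  WQ@(1,1): attacks (1,2) (1,3) (1,4) (1,0) (2,1) (3,1) (4,1) (0,1) (2,2) (3,3) (4,4) (2,0) (0,2) (0,0) [ray(0,-1) blocked at (1,0)]
  WR@(2,3): attacks (2,4) (2,2) (2,1) (2,0) (3,3) (4,3) (1,3) (0,3)
  WK@(4,0): attacks (4,1) (3,0) (3,1)
Union (18 distinct): (0,0) (0,1) (0,2) (0,3) (1,0) (1,2) (1,3) (1,4) (2,0) (2,1) (2,2) (2,4) (3,0) (3,1) (3,3) (4,1) (4,3) (4,4)

Answer: 18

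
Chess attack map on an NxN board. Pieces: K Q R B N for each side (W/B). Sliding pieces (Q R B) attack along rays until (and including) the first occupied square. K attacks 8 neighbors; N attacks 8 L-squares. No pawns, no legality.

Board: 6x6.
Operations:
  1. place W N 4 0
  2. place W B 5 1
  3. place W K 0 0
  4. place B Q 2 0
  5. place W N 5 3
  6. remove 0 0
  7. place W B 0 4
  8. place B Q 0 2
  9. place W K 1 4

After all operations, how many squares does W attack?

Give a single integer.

Op 1: place WN@(4,0)
Op 2: place WB@(5,1)
Op 3: place WK@(0,0)
Op 4: place BQ@(2,0)
Op 5: place WN@(5,3)
Op 6: remove (0,0)
Op 7: place WB@(0,4)
Op 8: place BQ@(0,2)
Op 9: place WK@(1,4)
Per-piece attacks for W:
  WB@(0,4): attacks (1,5) (1,3) (2,2) (3,1) (4,0) [ray(1,-1) blocked at (4,0)]
  WK@(1,4): attacks (1,5) (1,3) (2,4) (0,4) (2,5) (2,3) (0,5) (0,3)
  WN@(4,0): attacks (5,2) (3,2) (2,1)
  WB@(5,1): attacks (4,2) (3,3) (2,4) (1,5) (4,0) [ray(-1,-1) blocked at (4,0)]
  WN@(5,3): attacks (4,5) (3,4) (4,1) (3,2)
Union (19 distinct): (0,3) (0,4) (0,5) (1,3) (1,5) (2,1) (2,2) (2,3) (2,4) (2,5) (3,1) (3,2) (3,3) (3,4) (4,0) (4,1) (4,2) (4,5) (5,2)

Answer: 19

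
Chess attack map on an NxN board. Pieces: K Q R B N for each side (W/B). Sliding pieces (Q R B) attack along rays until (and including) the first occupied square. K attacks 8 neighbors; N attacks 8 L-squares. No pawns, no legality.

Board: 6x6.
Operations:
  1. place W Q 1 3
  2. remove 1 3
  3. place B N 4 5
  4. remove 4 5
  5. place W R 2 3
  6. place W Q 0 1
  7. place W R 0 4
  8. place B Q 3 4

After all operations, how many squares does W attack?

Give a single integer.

Op 1: place WQ@(1,3)
Op 2: remove (1,3)
Op 3: place BN@(4,5)
Op 4: remove (4,5)
Op 5: place WR@(2,3)
Op 6: place WQ@(0,1)
Op 7: place WR@(0,4)
Op 8: place BQ@(3,4)
Per-piece attacks for W:
  WQ@(0,1): attacks (0,2) (0,3) (0,4) (0,0) (1,1) (2,1) (3,1) (4,1) (5,1) (1,2) (2,3) (1,0) [ray(0,1) blocked at (0,4); ray(1,1) blocked at (2,3)]
  WR@(0,4): attacks (0,5) (0,3) (0,2) (0,1) (1,4) (2,4) (3,4) [ray(0,-1) blocked at (0,1); ray(1,0) blocked at (3,4)]
  WR@(2,3): attacks (2,4) (2,5) (2,2) (2,1) (2,0) (3,3) (4,3) (5,3) (1,3) (0,3)
Union (24 distinct): (0,0) (0,1) (0,2) (0,3) (0,4) (0,5) (1,0) (1,1) (1,2) (1,3) (1,4) (2,0) (2,1) (2,2) (2,3) (2,4) (2,5) (3,1) (3,3) (3,4) (4,1) (4,3) (5,1) (5,3)

Answer: 24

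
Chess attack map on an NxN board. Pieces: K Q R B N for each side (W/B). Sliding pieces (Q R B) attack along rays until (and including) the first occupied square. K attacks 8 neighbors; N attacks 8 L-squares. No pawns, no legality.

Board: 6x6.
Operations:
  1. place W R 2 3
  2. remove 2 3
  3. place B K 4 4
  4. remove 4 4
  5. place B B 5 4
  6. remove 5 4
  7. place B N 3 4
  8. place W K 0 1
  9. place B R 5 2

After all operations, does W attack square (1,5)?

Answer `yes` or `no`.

Op 1: place WR@(2,3)
Op 2: remove (2,3)
Op 3: place BK@(4,4)
Op 4: remove (4,4)
Op 5: place BB@(5,4)
Op 6: remove (5,4)
Op 7: place BN@(3,4)
Op 8: place WK@(0,1)
Op 9: place BR@(5,2)
Per-piece attacks for W:
  WK@(0,1): attacks (0,2) (0,0) (1,1) (1,2) (1,0)
W attacks (1,5): no

Answer: no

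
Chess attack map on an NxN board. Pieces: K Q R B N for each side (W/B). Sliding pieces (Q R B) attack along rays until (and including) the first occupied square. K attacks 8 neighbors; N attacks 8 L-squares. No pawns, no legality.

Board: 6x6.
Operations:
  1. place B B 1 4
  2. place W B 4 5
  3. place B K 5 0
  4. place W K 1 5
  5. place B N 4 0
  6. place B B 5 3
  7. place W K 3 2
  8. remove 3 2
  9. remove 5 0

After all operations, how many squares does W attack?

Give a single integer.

Op 1: place BB@(1,4)
Op 2: place WB@(4,5)
Op 3: place BK@(5,0)
Op 4: place WK@(1,5)
Op 5: place BN@(4,0)
Op 6: place BB@(5,3)
Op 7: place WK@(3,2)
Op 8: remove (3,2)
Op 9: remove (5,0)
Per-piece attacks for W:
  WK@(1,5): attacks (1,4) (2,5) (0,5) (2,4) (0,4)
  WB@(4,5): attacks (5,4) (3,4) (2,3) (1,2) (0,1)
Union (10 distinct): (0,1) (0,4) (0,5) (1,2) (1,4) (2,3) (2,4) (2,5) (3,4) (5,4)

Answer: 10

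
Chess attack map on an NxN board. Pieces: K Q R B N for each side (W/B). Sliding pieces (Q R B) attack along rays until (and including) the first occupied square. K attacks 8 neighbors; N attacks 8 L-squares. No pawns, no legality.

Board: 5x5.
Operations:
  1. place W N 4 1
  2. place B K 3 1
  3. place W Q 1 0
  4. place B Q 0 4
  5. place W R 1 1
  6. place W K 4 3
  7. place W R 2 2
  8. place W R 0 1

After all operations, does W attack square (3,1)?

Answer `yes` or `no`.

Op 1: place WN@(4,1)
Op 2: place BK@(3,1)
Op 3: place WQ@(1,0)
Op 4: place BQ@(0,4)
Op 5: place WR@(1,1)
Op 6: place WK@(4,3)
Op 7: place WR@(2,2)
Op 8: place WR@(0,1)
Per-piece attacks for W:
  WR@(0,1): attacks (0,2) (0,3) (0,4) (0,0) (1,1) [ray(0,1) blocked at (0,4); ray(1,0) blocked at (1,1)]
  WQ@(1,0): attacks (1,1) (2,0) (3,0) (4,0) (0,0) (2,1) (3,2) (4,3) (0,1) [ray(0,1) blocked at (1,1); ray(1,1) blocked at (4,3); ray(-1,1) blocked at (0,1)]
  WR@(1,1): attacks (1,2) (1,3) (1,4) (1,0) (2,1) (3,1) (0,1) [ray(0,-1) blocked at (1,0); ray(1,0) blocked at (3,1); ray(-1,0) blocked at (0,1)]
  WR@(2,2): attacks (2,3) (2,4) (2,1) (2,0) (3,2) (4,2) (1,2) (0,2)
  WN@(4,1): attacks (3,3) (2,2) (2,0)
  WK@(4,3): attacks (4,4) (4,2) (3,3) (3,4) (3,2)
W attacks (3,1): yes

Answer: yes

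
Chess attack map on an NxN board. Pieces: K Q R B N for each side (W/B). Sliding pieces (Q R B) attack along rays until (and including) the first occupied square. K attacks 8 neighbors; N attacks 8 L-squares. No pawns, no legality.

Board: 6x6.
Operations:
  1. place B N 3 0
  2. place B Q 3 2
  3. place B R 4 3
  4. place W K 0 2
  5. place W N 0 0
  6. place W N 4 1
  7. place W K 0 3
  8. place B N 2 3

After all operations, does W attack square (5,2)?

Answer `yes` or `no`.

Op 1: place BN@(3,0)
Op 2: place BQ@(3,2)
Op 3: place BR@(4,3)
Op 4: place WK@(0,2)
Op 5: place WN@(0,0)
Op 6: place WN@(4,1)
Op 7: place WK@(0,3)
Op 8: place BN@(2,3)
Per-piece attacks for W:
  WN@(0,0): attacks (1,2) (2,1)
  WK@(0,2): attacks (0,3) (0,1) (1,2) (1,3) (1,1)
  WK@(0,3): attacks (0,4) (0,2) (1,3) (1,4) (1,2)
  WN@(4,1): attacks (5,3) (3,3) (2,2) (2,0)
W attacks (5,2): no

Answer: no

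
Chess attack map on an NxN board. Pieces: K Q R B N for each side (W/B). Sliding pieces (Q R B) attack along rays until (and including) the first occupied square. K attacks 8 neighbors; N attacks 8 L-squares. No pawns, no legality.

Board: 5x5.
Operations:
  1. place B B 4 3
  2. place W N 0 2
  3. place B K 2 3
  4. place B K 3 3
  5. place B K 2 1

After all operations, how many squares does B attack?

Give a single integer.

Op 1: place BB@(4,3)
Op 2: place WN@(0,2)
Op 3: place BK@(2,3)
Op 4: place BK@(3,3)
Op 5: place BK@(2,1)
Per-piece attacks for B:
  BK@(2,1): attacks (2,2) (2,0) (3,1) (1,1) (3,2) (3,0) (1,2) (1,0)
  BK@(2,3): attacks (2,4) (2,2) (3,3) (1,3) (3,4) (3,2) (1,4) (1,2)
  BK@(3,3): attacks (3,4) (3,2) (4,3) (2,3) (4,4) (4,2) (2,4) (2,2)
  BB@(4,3): attacks (3,4) (3,2) (2,1) [ray(-1,-1) blocked at (2,1)]
Union (18 distinct): (1,0) (1,1) (1,2) (1,3) (1,4) (2,0) (2,1) (2,2) (2,3) (2,4) (3,0) (3,1) (3,2) (3,3) (3,4) (4,2) (4,3) (4,4)

Answer: 18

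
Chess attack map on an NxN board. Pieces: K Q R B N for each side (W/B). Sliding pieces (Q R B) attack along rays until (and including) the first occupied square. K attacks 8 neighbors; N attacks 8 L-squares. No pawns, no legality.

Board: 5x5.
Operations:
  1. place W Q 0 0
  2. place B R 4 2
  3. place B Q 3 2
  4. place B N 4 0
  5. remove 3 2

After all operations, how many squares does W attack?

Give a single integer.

Op 1: place WQ@(0,0)
Op 2: place BR@(4,2)
Op 3: place BQ@(3,2)
Op 4: place BN@(4,0)
Op 5: remove (3,2)
Per-piece attacks for W:
  WQ@(0,0): attacks (0,1) (0,2) (0,3) (0,4) (1,0) (2,0) (3,0) (4,0) (1,1) (2,2) (3,3) (4,4) [ray(1,0) blocked at (4,0)]
Union (12 distinct): (0,1) (0,2) (0,3) (0,4) (1,0) (1,1) (2,0) (2,2) (3,0) (3,3) (4,0) (4,4)

Answer: 12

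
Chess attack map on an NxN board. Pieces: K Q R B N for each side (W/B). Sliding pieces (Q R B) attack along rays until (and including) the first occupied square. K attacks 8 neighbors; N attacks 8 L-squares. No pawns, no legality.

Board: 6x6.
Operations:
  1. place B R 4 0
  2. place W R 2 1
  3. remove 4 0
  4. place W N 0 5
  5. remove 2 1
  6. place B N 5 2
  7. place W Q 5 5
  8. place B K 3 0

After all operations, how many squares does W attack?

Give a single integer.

Answer: 15

Derivation:
Op 1: place BR@(4,0)
Op 2: place WR@(2,1)
Op 3: remove (4,0)
Op 4: place WN@(0,5)
Op 5: remove (2,1)
Op 6: place BN@(5,2)
Op 7: place WQ@(5,5)
Op 8: place BK@(3,0)
Per-piece attacks for W:
  WN@(0,5): attacks (1,3) (2,4)
  WQ@(5,5): attacks (5,4) (5,3) (5,2) (4,5) (3,5) (2,5) (1,5) (0,5) (4,4) (3,3) (2,2) (1,1) (0,0) [ray(0,-1) blocked at (5,2); ray(-1,0) blocked at (0,5)]
Union (15 distinct): (0,0) (0,5) (1,1) (1,3) (1,5) (2,2) (2,4) (2,5) (3,3) (3,5) (4,4) (4,5) (5,2) (5,3) (5,4)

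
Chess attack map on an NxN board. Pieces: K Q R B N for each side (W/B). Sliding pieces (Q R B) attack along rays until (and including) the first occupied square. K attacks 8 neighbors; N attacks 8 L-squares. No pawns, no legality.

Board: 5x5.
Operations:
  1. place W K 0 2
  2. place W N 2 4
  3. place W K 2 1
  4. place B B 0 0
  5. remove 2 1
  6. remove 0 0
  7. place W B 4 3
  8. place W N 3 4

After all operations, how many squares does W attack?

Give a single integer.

Op 1: place WK@(0,2)
Op 2: place WN@(2,4)
Op 3: place WK@(2,1)
Op 4: place BB@(0,0)
Op 5: remove (2,1)
Op 6: remove (0,0)
Op 7: place WB@(4,3)
Op 8: place WN@(3,4)
Per-piece attacks for W:
  WK@(0,2): attacks (0,3) (0,1) (1,2) (1,3) (1,1)
  WN@(2,4): attacks (3,2) (4,3) (1,2) (0,3)
  WN@(3,4): attacks (4,2) (2,2) (1,3)
  WB@(4,3): attacks (3,4) (3,2) (2,1) (1,0) [ray(-1,1) blocked at (3,4)]
Union (12 distinct): (0,1) (0,3) (1,0) (1,1) (1,2) (1,3) (2,1) (2,2) (3,2) (3,4) (4,2) (4,3)

Answer: 12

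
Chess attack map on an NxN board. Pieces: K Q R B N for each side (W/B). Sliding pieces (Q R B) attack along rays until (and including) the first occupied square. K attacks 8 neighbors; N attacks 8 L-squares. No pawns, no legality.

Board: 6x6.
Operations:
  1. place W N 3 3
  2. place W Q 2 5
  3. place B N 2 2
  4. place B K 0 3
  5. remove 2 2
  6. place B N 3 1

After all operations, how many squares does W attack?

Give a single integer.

Answer: 19

Derivation:
Op 1: place WN@(3,3)
Op 2: place WQ@(2,5)
Op 3: place BN@(2,2)
Op 4: place BK@(0,3)
Op 5: remove (2,2)
Op 6: place BN@(3,1)
Per-piece attacks for W:
  WQ@(2,5): attacks (2,4) (2,3) (2,2) (2,1) (2,0) (3,5) (4,5) (5,5) (1,5) (0,5) (3,4) (4,3) (5,2) (1,4) (0,3) [ray(-1,-1) blocked at (0,3)]
  WN@(3,3): attacks (4,5) (5,4) (2,5) (1,4) (4,1) (5,2) (2,1) (1,2)
Union (19 distinct): (0,3) (0,5) (1,2) (1,4) (1,5) (2,0) (2,1) (2,2) (2,3) (2,4) (2,5) (3,4) (3,5) (4,1) (4,3) (4,5) (5,2) (5,4) (5,5)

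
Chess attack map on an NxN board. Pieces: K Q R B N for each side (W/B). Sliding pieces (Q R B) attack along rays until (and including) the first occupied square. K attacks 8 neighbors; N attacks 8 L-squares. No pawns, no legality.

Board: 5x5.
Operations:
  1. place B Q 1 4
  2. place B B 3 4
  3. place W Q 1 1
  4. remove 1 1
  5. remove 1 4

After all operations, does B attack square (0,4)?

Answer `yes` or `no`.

Answer: no

Derivation:
Op 1: place BQ@(1,4)
Op 2: place BB@(3,4)
Op 3: place WQ@(1,1)
Op 4: remove (1,1)
Op 5: remove (1,4)
Per-piece attacks for B:
  BB@(3,4): attacks (4,3) (2,3) (1,2) (0,1)
B attacks (0,4): no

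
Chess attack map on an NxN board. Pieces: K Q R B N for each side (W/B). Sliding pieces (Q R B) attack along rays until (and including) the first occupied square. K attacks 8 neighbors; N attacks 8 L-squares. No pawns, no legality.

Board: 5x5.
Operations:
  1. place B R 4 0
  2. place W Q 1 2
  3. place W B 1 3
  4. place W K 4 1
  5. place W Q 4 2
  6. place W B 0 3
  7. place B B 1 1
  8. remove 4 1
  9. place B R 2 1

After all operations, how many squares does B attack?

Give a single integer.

Op 1: place BR@(4,0)
Op 2: place WQ@(1,2)
Op 3: place WB@(1,3)
Op 4: place WK@(4,1)
Op 5: place WQ@(4,2)
Op 6: place WB@(0,3)
Op 7: place BB@(1,1)
Op 8: remove (4,1)
Op 9: place BR@(2,1)
Per-piece attacks for B:
  BB@(1,1): attacks (2,2) (3,3) (4,4) (2,0) (0,2) (0,0)
  BR@(2,1): attacks (2,2) (2,3) (2,4) (2,0) (3,1) (4,1) (1,1) [ray(-1,0) blocked at (1,1)]
  BR@(4,0): attacks (4,1) (4,2) (3,0) (2,0) (1,0) (0,0) [ray(0,1) blocked at (4,2)]
Union (14 distinct): (0,0) (0,2) (1,0) (1,1) (2,0) (2,2) (2,3) (2,4) (3,0) (3,1) (3,3) (4,1) (4,2) (4,4)

Answer: 14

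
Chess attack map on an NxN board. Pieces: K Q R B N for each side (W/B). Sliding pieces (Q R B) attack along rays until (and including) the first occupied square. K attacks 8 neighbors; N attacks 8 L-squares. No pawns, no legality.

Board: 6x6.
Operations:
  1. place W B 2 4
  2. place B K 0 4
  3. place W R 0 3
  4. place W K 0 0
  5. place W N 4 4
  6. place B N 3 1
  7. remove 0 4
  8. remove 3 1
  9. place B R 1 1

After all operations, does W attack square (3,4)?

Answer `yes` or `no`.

Answer: no

Derivation:
Op 1: place WB@(2,4)
Op 2: place BK@(0,4)
Op 3: place WR@(0,3)
Op 4: place WK@(0,0)
Op 5: place WN@(4,4)
Op 6: place BN@(3,1)
Op 7: remove (0,4)
Op 8: remove (3,1)
Op 9: place BR@(1,1)
Per-piece attacks for W:
  WK@(0,0): attacks (0,1) (1,0) (1,1)
  WR@(0,3): attacks (0,4) (0,5) (0,2) (0,1) (0,0) (1,3) (2,3) (3,3) (4,3) (5,3) [ray(0,-1) blocked at (0,0)]
  WB@(2,4): attacks (3,5) (3,3) (4,2) (5,1) (1,5) (1,3) (0,2)
  WN@(4,4): attacks (2,5) (5,2) (3,2) (2,3)
W attacks (3,4): no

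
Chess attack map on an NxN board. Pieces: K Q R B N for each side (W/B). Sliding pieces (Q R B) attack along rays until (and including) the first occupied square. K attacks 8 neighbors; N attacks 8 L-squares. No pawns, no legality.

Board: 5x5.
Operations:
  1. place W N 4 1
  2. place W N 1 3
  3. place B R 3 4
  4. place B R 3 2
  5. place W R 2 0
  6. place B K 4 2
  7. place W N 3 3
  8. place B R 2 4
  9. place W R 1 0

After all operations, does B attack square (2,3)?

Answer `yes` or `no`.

Answer: yes

Derivation:
Op 1: place WN@(4,1)
Op 2: place WN@(1,3)
Op 3: place BR@(3,4)
Op 4: place BR@(3,2)
Op 5: place WR@(2,0)
Op 6: place BK@(4,2)
Op 7: place WN@(3,3)
Op 8: place BR@(2,4)
Op 9: place WR@(1,0)
Per-piece attacks for B:
  BR@(2,4): attacks (2,3) (2,2) (2,1) (2,0) (3,4) (1,4) (0,4) [ray(0,-1) blocked at (2,0); ray(1,0) blocked at (3,4)]
  BR@(3,2): attacks (3,3) (3,1) (3,0) (4,2) (2,2) (1,2) (0,2) [ray(0,1) blocked at (3,3); ray(1,0) blocked at (4,2)]
  BR@(3,4): attacks (3,3) (4,4) (2,4) [ray(0,-1) blocked at (3,3); ray(-1,0) blocked at (2,4)]
  BK@(4,2): attacks (4,3) (4,1) (3,2) (3,3) (3,1)
B attacks (2,3): yes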